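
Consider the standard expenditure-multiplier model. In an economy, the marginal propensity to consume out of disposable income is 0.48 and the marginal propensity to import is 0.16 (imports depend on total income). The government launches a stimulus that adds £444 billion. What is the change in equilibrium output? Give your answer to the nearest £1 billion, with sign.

Government-spending multiplier = 1/(1 − c + m) = 1/(1 − 0.48 + 0.16) = 1/0.68 ≈ 1.471.
ΔY = k × ΔG = (+£444 billion) / 0.68 ≈ +£653 billion.

+£653 billion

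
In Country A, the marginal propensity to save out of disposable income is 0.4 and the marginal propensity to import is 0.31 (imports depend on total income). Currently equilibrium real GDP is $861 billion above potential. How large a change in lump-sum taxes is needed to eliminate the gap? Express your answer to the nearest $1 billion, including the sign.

MPC = 1 − MPS = 1 − 0.4 = 0.6.
Spending multiplier = 1/(1 − c + m) = 1/(1 − 0.6 + 0.31) = 1/0.71 ≈ 1.408.
Tax multiplier = −c·k = −0.6/0.71 ≈ −0.845. Need ΔY = −$861 billion, so ΔT = ΔY/(−c·k) = −(−$861 billion) × 0.71 / 0.6 ≈ +$1,019 billion.
The government should raise lump-sum taxes by $1,019 billion.

+$1,019 billion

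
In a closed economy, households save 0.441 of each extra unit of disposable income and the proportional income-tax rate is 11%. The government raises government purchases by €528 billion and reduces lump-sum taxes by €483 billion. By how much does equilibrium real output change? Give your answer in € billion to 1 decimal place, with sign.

MPC = 1 − MPS = 1 − 0.441 = 0.559.
Expenditure multiplier = 1/(1 − c(1−t)) = 1/(1 − 0.559×0.89) = 1/0.50249 ≈ 1.99.
ΔG contributes k·ΔG = (+€528 billion) / 0.50249 ≈ +€1,050.8 billion.
ΔT of −€483 billion changes first-round spending by −c·ΔT = +€269.997 billion, contributing k·(−c·ΔT) = (+€269.997 billion) / 0.50249 ≈ +€537.3 billion.
Net ΔY = k(ΔG − c·ΔT) = (+€797.997 billion) / 0.50249 ≈ +€1,588.1 billion.

+€1,588.1 billion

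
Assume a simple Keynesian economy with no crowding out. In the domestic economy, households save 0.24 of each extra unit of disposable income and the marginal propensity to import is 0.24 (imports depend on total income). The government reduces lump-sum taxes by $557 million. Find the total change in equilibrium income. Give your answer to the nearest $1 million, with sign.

MPC = 1 − MPS = 1 − 0.24 = 0.76.
A lump-sum tax change of −$557 million shifts disposable income by +$557 million; first-round consumption changes by −c × ΔT = −0.76 × (−$557 million) = +$423.32 million.
Expenditure multiplier = 1/(1 − c + m) = 1/(1 − 0.76 + 0.24) = 1/0.48 ≈ 2.083.
The tax multiplier is −c × k ≈ −1.583, so ΔY = k × (−c·ΔT) = (+$423.32 million) / 0.48 ≈ +$882 million.

+$882 million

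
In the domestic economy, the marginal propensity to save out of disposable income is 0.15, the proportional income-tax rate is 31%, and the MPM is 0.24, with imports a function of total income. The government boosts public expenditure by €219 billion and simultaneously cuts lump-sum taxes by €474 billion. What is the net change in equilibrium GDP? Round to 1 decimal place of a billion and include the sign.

MPC = 1 − MPS = 1 − 0.15 = 0.85.
Expenditure multiplier = 1/(1 − c(1−t) + m) = 1/(1 − 0.85×0.69 + 0.24) = 1/0.6535 ≈ 1.53.
ΔG contributes k·ΔG = (+€219 billion) / 0.6535 ≈ +€335.1 billion.
ΔT of −€474 billion changes first-round spending by −c·ΔT = +€402.9 billion, contributing k·(−c·ΔT) = (+€402.9 billion) / 0.6535 ≈ +€616.5 billion.
Net ΔY = k(ΔG − c·ΔT) = (+€621.9 billion) / 0.6535 ≈ +€951.6 billion.

+€951.6 billion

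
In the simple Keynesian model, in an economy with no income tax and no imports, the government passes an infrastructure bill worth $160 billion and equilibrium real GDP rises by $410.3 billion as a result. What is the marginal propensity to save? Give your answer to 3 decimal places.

0.390

Implied spending multiplier k = ΔY/ΔG = 410.3/160 ≈ 2.5644.
Since k = 1/(1 − MPC), MPC = 1 − 1/k = 1 − ΔG/ΔY = 1 − 160/410.3 ≈ 0.610.
MPS = 1 − MPC = 0.390.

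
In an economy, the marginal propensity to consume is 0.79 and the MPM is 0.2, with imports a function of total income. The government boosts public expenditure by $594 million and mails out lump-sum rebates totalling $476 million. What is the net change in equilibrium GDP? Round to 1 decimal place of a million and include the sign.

+$2,366.0 million

Expenditure multiplier = 1/(1 − c + m) = 1/(1 − 0.79 + 0.2) = 1/0.41 ≈ 2.439.
ΔG contributes k·ΔG = (+$594 million) / 0.41 ≈ +$1,448.8 million.
ΔT of −$476 million changes first-round spending by −c·ΔT = +$376.04 million, contributing k·(−c·ΔT) = (+$376.04 million) / 0.41 ≈ +$917.2 million.
Net ΔY = k(ΔG − c·ΔT) = (+$970.04 million) / 0.41 ≈ +$2,366 million.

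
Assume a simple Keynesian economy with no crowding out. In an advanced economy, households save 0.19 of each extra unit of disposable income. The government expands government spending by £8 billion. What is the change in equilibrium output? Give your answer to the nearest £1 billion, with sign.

+£42 billion

MPC = 1 − MPS = 1 − 0.19 = 0.81.
Expenditure multiplier = 1/(1 − MPC) = 1/(1 − 0.81) = 1/0.19 ≈ 5.263.
ΔY = k × ΔG = (+£8 billion) / 0.19 ≈ +£42 billion.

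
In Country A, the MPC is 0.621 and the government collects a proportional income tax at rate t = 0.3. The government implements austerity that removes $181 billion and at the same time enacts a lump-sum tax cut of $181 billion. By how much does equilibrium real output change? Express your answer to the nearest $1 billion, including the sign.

−$121 billion

Expenditure multiplier = 1/(1 − c(1−t)) = 1/(1 − 0.621×0.7) = 1/0.5653 ≈ 1.769.
ΔG contributes k·ΔG = (−$181 billion) / 0.5653 ≈ −$320.2 billion.
ΔT of −$181 billion changes first-round spending by −c·ΔT = +$112.401 billion, contributing k·(−c·ΔT) = (+$112.401 billion) / 0.5653 ≈ +$198.8 billion.
Net ΔY = k(ΔG − c·ΔT) = (−$68.599 billion) / 0.5653 ≈ −$121 billion.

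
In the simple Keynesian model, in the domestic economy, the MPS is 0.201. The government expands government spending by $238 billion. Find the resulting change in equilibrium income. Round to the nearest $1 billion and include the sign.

+$1,184 billion

MPC = 1 − MPS = 1 − 0.201 = 0.799.
Expenditure multiplier = 1/(1 − MPC) = 1/(1 − 0.799) = 1/0.201 ≈ 4.975.
ΔY = k × ΔG = (+$238 billion) / 0.201 ≈ +$1,184 billion.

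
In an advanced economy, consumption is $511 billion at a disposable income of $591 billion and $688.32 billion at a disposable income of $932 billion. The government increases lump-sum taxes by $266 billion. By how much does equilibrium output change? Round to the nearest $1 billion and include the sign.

MPC = ΔC/ΔYd = (688.32 − 511)/(932 − 591) = 177.32/341 = 0.52.
A lump-sum tax change of +$266 billion shifts disposable income by −$266 billion; first-round consumption changes by −c × ΔT = −0.52 × (+$266 billion) = −$138.32 billion.
Expenditure multiplier = 1/(1 − MPC) = 1/(1 − 0.52) = 1/0.48 ≈ 2.083.
The tax multiplier is −c × k ≈ −1.083, so ΔY = k × (−c·ΔT) = (−$138.32 billion) / 0.48 ≈ −$288 billion.

−$288 billion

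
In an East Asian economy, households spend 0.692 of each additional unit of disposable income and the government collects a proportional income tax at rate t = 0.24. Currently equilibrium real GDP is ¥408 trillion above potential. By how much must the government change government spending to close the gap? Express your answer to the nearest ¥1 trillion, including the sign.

−¥193 trillion

Spending multiplier = 1/(1 − c(1−t)) = 1/(1 − 0.692×0.76) = 1/0.47408 ≈ 2.109.
Need ΔY = −¥408 trillion, so ΔG = ΔY/k = (−¥408 trillion) × 0.47408 ≈ −¥193 trillion.
The government should cut government spending by ¥193 trillion.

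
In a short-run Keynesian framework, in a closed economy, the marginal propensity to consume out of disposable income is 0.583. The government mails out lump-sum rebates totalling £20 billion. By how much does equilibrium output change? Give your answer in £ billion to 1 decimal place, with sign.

+£28.0 billion

A lump-sum tax change of −£20 billion shifts disposable income by +£20 billion; first-round consumption changes by −c × ΔT = −0.583 × (−£20 billion) = +£11.66 billion.
Expenditure multiplier = 1/(1 − MPC) = 1/(1 − 0.583) = 1/0.417 ≈ 2.398.
The tax multiplier is −c × k ≈ −1.398, so ΔY = k × (−c·ΔT) = (+£11.66 billion) / 0.417 ≈ +£28 billion.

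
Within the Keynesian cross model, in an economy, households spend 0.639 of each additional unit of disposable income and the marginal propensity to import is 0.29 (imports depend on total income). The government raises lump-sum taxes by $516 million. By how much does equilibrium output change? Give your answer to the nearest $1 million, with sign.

A lump-sum tax change of +$516 million shifts disposable income by −$516 million; first-round consumption changes by −c × ΔT = −0.639 × (+$516 million) = −$329.724 million.
Expenditure multiplier = 1/(1 − c + m) = 1/(1 − 0.639 + 0.29) = 1/0.651 ≈ 1.536.
The tax multiplier is −c × k ≈ −0.982, so ΔY = k × (−c·ΔT) = (−$329.724 million) / 0.651 ≈ −$506 million.

−$506 million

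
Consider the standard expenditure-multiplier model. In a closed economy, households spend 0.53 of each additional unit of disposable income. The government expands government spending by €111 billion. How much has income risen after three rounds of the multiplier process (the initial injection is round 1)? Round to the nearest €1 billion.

€201 billion

Round 1 adds ΔG = €111 billion; each later round is MPC = 0.53 times the previous.
After 3 rounds: 111 + 58.83 + 31.1799 = ΔG·(1 − c^3)/(1 − c) = 111 × (1 − 0.148877)/0.47 ≈ €201 billion.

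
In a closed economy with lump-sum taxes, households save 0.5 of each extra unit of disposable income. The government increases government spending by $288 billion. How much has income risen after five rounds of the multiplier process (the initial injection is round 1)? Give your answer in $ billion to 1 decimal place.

MPC = 1 − MPS = 1 − 0.5 = 0.5.
Round 1 adds ΔG = $288 billion; each later round is MPC = 0.5 times the previous.
After 5 rounds: 288 + 144 + 72 + 36 + 18 = ΔG·(1 − c^5)/(1 − c) = 288 × (1 − 0.03125)/0.5 = $558 billion.

$558.0 billion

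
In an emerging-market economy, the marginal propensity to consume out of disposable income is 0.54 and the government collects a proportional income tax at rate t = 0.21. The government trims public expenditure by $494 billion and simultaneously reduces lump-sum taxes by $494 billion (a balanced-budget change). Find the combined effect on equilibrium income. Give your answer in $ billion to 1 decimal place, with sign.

−$396.3 billion

Expenditure multiplier = 1/(1 − c(1−t)) = 1/(1 − 0.54×0.79) = 1/0.5734 ≈ 1.744.
ΔG contributes k·ΔG = (−$494 billion) / 0.5734 ≈ −$861.5 billion.
ΔT of −$494 billion changes first-round spending by −c·ΔT = +$266.76 billion, contributing k·(−c·ΔT) = (+$266.76 billion) / 0.5734 ≈ +$465.2 billion.
Net ΔY = k(ΔG − c·ΔT) = (−$227.24 billion) / 0.5734 ≈ −$396.3 billion.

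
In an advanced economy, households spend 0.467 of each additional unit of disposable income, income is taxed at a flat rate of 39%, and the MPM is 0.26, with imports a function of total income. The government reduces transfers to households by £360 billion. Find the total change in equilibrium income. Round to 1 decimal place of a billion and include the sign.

The transfer change shifts disposable income by −£360 billion, so first-round consumption changes by c·ΔTR = 0.467 × (−£360 billion) = −£168.12 billion.
Expenditure multiplier = 1/(1 − c(1−t) + m) = 1/(1 − 0.467×0.61 + 0.26) = 1/0.97513 ≈ 1.026.
The transfer multiplier is c × k ≈ 0.479, so ΔY = k × (c·ΔTR) = (−£168.12 billion) / 0.97513 ≈ −£172.4 billion.

−£172.4 billion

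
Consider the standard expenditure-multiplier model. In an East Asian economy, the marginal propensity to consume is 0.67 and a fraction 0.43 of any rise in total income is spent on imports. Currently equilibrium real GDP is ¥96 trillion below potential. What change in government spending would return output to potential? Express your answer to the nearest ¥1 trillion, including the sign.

+¥73 trillion

Spending multiplier = 1/(1 − c + m) = 1/(1 − 0.67 + 0.43) = 1/0.76 ≈ 1.316.
Need ΔY = +¥96 trillion, so ΔG = ΔY/k = (+¥96 trillion) × 0.76 ≈ +¥73 trillion.
The government should increase government spending by ¥73 trillion.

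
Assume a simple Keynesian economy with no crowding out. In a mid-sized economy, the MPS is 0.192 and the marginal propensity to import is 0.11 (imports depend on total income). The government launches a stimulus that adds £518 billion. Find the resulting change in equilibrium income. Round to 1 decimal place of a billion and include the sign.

MPC = 1 − MPS = 1 − 0.192 = 0.808.
Government-spending multiplier = 1/(1 − c + m) = 1/(1 − 0.808 + 0.11) = 1/0.302 ≈ 3.311.
ΔY = k × ΔG = (+£518 billion) / 0.302 ≈ +£1,715.2 billion.

+£1,715.2 billion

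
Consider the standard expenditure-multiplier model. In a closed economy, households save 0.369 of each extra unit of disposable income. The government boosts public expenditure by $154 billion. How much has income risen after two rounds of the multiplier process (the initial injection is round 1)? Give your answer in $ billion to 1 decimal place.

$251.2 billion

MPC = 1 − MPS = 1 − 0.369 = 0.631.
Round 1 adds ΔG = $154 billion; each later round is MPC = 0.631 times the previous.
After 2 rounds: 154 + 97.174 = ΔG·(1 − c^2)/(1 − c) = 154 × (1 − 0.398161)/0.369 ≈ $251.2 billion.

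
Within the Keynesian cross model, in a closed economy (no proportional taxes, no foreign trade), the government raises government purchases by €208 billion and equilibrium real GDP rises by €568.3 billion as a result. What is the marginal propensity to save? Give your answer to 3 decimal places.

Implied spending multiplier k = ΔY/ΔG = 568.3/208 ≈ 2.7322.
Since k = 1/(1 − MPC), MPC = 1 − 1/k = 1 − ΔG/ΔY = 1 − 208/568.3 ≈ 0.634.
MPS = 1 − MPC = 0.366.

0.366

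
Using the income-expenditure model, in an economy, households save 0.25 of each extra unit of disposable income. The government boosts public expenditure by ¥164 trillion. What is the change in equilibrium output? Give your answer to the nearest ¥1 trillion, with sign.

MPC = 1 − MPS = 1 − 0.25 = 0.75.
Spending multiplier = 1/(1 − MPC) = 1/(1 − 0.75) = 1/0.25 = 4.
ΔY = k × ΔG = (+¥164 trillion) / 0.25 = +¥656 trillion.

+¥656 trillion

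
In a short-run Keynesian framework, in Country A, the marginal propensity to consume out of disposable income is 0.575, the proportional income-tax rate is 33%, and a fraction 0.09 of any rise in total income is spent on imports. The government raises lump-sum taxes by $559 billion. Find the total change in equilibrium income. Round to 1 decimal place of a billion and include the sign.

−$456.1 billion

A lump-sum tax change of +$559 billion shifts disposable income by −$559 billion; first-round consumption changes by −c × ΔT = −0.575 × (+$559 billion) = −$321.425 billion.
Expenditure multiplier = 1/(1 − c(1−t) + m) = 1/(1 − 0.575×0.67 + 0.09) = 1/0.70475 ≈ 1.419.
The tax multiplier is −c × k ≈ −0.816, so ΔY = k × (−c·ΔT) = (−$321.425 billion) / 0.70475 ≈ −$456.1 billion.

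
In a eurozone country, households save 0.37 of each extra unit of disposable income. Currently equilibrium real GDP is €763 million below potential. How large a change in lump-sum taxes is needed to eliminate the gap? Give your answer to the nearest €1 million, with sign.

−€448 million

MPC = 1 − MPS = 1 − 0.37 = 0.63.
Spending multiplier = 1/(1 − MPC) = 1/(1 − 0.63) = 1/0.37 ≈ 2.703.
Tax multiplier = −c·k = −0.63/0.37 ≈ −1.703. Need ΔY = +€763 million, so ΔT = ΔY/(−c·k) = −(+€763 million) × 0.37 / 0.63 ≈ −€448 million.
The government should cut lump-sum taxes by €448 million.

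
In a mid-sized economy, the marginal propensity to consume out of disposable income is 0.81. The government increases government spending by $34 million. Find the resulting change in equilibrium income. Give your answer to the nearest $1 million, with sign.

Spending multiplier = 1/(1 − MPC) = 1/(1 − 0.81) = 1/0.19 ≈ 5.263.
ΔY = k × ΔG = (+$34 million) / 0.19 ≈ +$179 million.

+$179 million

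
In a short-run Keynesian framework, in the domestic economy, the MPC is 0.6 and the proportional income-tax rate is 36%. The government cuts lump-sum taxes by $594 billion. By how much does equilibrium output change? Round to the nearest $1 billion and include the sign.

+$579 billion

A lump-sum tax change of −$594 billion shifts disposable income by +$594 billion; first-round consumption changes by −c × ΔT = −0.6 × (−$594 billion) = +$356.4 billion.
Expenditure multiplier = 1/(1 − c(1−t)) = 1/(1 − 0.6×0.64) = 1/0.616 ≈ 1.623.
The tax multiplier is −c × k ≈ −0.974, so ΔY = k × (−c·ΔT) = (+$356.4 billion) / 0.616 ≈ +$579 billion.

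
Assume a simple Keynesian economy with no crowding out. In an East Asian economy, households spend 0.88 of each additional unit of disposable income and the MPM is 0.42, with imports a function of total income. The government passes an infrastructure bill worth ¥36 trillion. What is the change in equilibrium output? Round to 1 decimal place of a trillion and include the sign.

Expenditure multiplier = 1/(1 − c + m) = 1/(1 − 0.88 + 0.42) = 1/0.54 ≈ 1.852.
ΔY = k × ΔG = (+¥36 trillion) / 0.54 ≈ +¥66.7 trillion.

+¥66.7 trillion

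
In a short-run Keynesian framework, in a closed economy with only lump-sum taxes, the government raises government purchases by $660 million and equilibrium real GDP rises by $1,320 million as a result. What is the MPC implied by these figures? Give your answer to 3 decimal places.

Implied spending multiplier k = ΔY/ΔG = 1,320/660 = 2.
Since k = 1/(1 − MPC), MPC = 1 − 1/k = 1 − ΔG/ΔY = 1 − 660/1,320 = 0.500.

0.500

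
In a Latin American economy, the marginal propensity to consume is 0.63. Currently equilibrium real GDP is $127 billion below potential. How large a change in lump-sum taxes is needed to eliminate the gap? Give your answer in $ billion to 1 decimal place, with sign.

Spending multiplier = 1/(1 − MPC) = 1/(1 − 0.63) = 1/0.37 ≈ 2.703.
Tax multiplier = −c·k = −0.63/0.37 ≈ −1.703. Need ΔY = +$127 billion, so ΔT = ΔY/(−c·k) = −(+$127 billion) × 0.37 / 0.63 ≈ −$74.6 billion.
The government should cut lump-sum taxes by $74.6 billion.

−$74.6 billion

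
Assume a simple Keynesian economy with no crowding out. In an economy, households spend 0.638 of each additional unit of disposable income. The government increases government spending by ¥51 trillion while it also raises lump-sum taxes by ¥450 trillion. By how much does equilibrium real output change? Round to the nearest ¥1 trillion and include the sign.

−¥652 trillion

Expenditure multiplier = 1/(1 − MPC) = 1/(1 − 0.638) = 1/0.362 ≈ 2.762.
ΔG contributes k·ΔG = (+¥51 trillion) / 0.362 ≈ +¥140.9 trillion.
ΔT of +¥450 trillion changes first-round spending by −c·ΔT = −¥287.1 trillion, contributing k·(−c·ΔT) = (−¥287.1 trillion) / 0.362 ≈ −¥793.1 trillion.
Net ΔY = k(ΔG − c·ΔT) = (−¥236.1 trillion) / 0.362 ≈ −¥652 trillion.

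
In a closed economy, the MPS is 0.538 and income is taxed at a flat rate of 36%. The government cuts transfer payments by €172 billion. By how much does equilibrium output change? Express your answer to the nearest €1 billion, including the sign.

−€113 billion

MPC = 1 − MPS = 1 − 0.538 = 0.462.
The transfer change shifts disposable income by −€172 billion, so first-round consumption changes by c·ΔTR = 0.462 × (−€172 billion) = −€79.464 billion.
Expenditure multiplier = 1/(1 − c(1−t)) = 1/(1 − 0.462×0.64) = 1/0.70432 ≈ 1.42.
The transfer multiplier is c × k ≈ 0.656, so ΔY = k × (c·ΔTR) = (−€79.464 billion) / 0.70432 ≈ −€113 billion.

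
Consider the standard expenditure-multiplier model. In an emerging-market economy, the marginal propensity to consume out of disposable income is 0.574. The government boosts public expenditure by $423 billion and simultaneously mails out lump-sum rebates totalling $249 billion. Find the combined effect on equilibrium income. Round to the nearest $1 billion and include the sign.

+$1,328 billion

Expenditure multiplier = 1/(1 − MPC) = 1/(1 − 0.574) = 1/0.426 ≈ 2.347.
ΔG contributes k·ΔG = (+$423 billion) / 0.426 ≈ +$993 billion.
ΔT of −$249 billion changes first-round spending by −c·ΔT = +$142.926 billion, contributing k·(−c·ΔT) = (+$142.926 billion) / 0.426 ≈ +$335.5 billion.
Net ΔY = k(ΔG − c·ΔT) = (+$565.926 billion) / 0.426 ≈ +$1,328 billion.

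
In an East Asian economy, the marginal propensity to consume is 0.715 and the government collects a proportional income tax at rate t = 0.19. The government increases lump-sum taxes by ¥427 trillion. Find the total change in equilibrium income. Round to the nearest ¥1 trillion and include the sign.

A lump-sum tax change of +¥427 trillion shifts disposable income by −¥427 trillion; first-round consumption changes by −c × ΔT = −0.715 × (+¥427 trillion) = −¥305.305 trillion.
Expenditure multiplier = 1/(1 − c(1−t)) = 1/(1 − 0.715×0.81) = 1/0.42085 ≈ 2.376.
The tax multiplier is −c × k ≈ −1.699, so ΔY = k × (−c·ΔT) = (−¥305.305 trillion) / 0.42085 ≈ −¥725 trillion.

−¥725 trillion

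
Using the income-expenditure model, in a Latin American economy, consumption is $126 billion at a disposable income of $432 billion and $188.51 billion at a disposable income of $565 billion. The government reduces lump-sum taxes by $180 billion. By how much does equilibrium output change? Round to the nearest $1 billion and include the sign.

+$160 billion

MPC = ΔC/ΔYd = (188.51 − 126)/(565 − 432) = 62.51/133 = 0.47.
A lump-sum tax change of −$180 billion shifts disposable income by +$180 billion; first-round consumption changes by −c × ΔT = −0.47 × (−$180 billion) = +$84.6 billion.
Expenditure multiplier = 1/(1 − MPC) = 1/(1 − 0.47) = 1/0.53 ≈ 1.887.
The tax multiplier is −c × k ≈ −0.887, so ΔY = k × (−c·ΔT) = (+$84.6 billion) / 0.53 ≈ +$160 billion.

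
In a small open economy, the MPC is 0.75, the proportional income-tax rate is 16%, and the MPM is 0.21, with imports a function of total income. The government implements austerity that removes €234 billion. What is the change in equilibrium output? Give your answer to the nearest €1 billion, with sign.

−€403 billion

Expenditure multiplier = 1/(1 − c(1−t) + m) = 1/(1 − 0.75×0.84 + 0.21) = 1/0.58 ≈ 1.724.
ΔY = k × ΔG = (−€234 billion) / 0.58 ≈ −€403 billion.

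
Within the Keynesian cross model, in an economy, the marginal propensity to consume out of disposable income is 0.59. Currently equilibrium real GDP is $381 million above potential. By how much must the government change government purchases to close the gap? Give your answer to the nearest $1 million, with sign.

Spending multiplier = 1/(1 − MPC) = 1/(1 − 0.59) = 1/0.41 ≈ 2.439.
Need ΔY = −$381 million, so ΔG = ΔY/k = (−$381 million) × 0.41 ≈ −$156 million.
The government should cut government purchases by $156 million.

−$156 million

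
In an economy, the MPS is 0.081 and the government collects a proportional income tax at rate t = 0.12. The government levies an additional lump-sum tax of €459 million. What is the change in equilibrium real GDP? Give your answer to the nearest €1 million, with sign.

−€2,205 million

MPC = 1 − MPS = 1 − 0.081 = 0.919.
A lump-sum tax change of +€459 million shifts disposable income by −€459 million; first-round consumption changes by −c × ΔT = −0.919 × (+€459 million) = −€421.821 million.
Expenditure multiplier = 1/(1 − c(1−t)) = 1/(1 − 0.919×0.88) = 1/0.19128 ≈ 5.228.
The tax multiplier is −c × k ≈ −4.804, so ΔY = k × (−c·ΔT) = (−€421.821 million) / 0.19128 ≈ −€2,205 million.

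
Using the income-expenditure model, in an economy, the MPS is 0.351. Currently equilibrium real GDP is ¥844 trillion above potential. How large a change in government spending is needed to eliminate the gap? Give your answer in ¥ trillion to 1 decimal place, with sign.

MPC = 1 − MPS = 1 − 0.351 = 0.649.
Spending multiplier = 1/(1 − MPC) = 1/(1 − 0.649) = 1/0.351 ≈ 2.849.
Need ΔY = −¥844 trillion, so ΔG = ΔY/k = (−¥844 trillion) × 0.351 ≈ −¥296.2 trillion.
The government should cut government spending by ¥296.2 trillion.

−¥296.2 trillion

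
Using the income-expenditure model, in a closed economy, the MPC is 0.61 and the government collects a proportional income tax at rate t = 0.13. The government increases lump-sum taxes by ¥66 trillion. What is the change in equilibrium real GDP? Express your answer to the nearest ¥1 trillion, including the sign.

−¥86 trillion

A lump-sum tax change of +¥66 trillion shifts disposable income by −¥66 trillion; first-round consumption changes by −c × ΔT = −0.61 × (+¥66 trillion) = −¥40.26 trillion.
Expenditure multiplier = 1/(1 − c(1−t)) = 1/(1 − 0.61×0.87) = 1/0.4693 ≈ 2.131.
The tax multiplier is −c × k ≈ −1.3, so ΔY = k × (−c·ΔT) = (−¥40.26 trillion) / 0.4693 ≈ −¥86 trillion.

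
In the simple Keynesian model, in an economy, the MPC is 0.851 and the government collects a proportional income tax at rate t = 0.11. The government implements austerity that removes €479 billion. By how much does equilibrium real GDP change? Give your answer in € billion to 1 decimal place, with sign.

−€1,974.4 billion

Government-spending multiplier = 1/(1 − c(1−t)) = 1/(1 − 0.851×0.89) = 1/0.24261 ≈ 4.122.
ΔY = k × ΔG = (−€479 billion) / 0.24261 ≈ −€1,974.4 billion.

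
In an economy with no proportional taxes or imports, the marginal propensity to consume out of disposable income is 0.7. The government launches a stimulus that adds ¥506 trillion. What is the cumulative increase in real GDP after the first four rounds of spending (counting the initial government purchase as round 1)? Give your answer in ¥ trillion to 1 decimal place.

¥1,281.7 trillion

Round 1 adds ΔG = ¥506 trillion; each later round is MPC = 0.7 times the previous.
After 4 rounds: 506 + 354.2 + 247.94 + 173.558 = ΔG·(1 − c^4)/(1 − c) = 506 × (1 − 0.2401)/0.3 ≈ ¥1,281.7 trillion.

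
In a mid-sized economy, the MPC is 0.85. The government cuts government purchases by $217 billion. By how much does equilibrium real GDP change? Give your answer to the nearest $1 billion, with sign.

−$1,447 billion

Spending multiplier = 1/(1 − MPC) = 1/(1 − 0.85) = 1/0.15 ≈ 6.667.
ΔY = k × ΔG = (−$217 billion) / 0.15 ≈ −$1,447 billion.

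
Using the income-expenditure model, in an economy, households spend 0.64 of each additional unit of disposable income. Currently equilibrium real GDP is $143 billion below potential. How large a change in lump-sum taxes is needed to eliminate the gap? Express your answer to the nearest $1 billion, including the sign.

Spending multiplier = 1/(1 − MPC) = 1/(1 − 0.64) = 1/0.36 ≈ 2.778.
Tax multiplier = −c·k = −0.64/0.36 ≈ −1.778. Need ΔY = +$143 billion, so ΔT = ΔY/(−c·k) = −(+$143 billion) × 0.36 / 0.64 ≈ −$80 billion.
The government should cut lump-sum taxes by $80 billion.

−$80 billion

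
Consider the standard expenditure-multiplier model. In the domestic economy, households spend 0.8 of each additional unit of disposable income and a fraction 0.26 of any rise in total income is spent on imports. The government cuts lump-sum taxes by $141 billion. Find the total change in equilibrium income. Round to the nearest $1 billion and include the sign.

A lump-sum tax change of −$141 billion shifts disposable income by +$141 billion; first-round consumption changes by −c × ΔT = −0.8 × (−$141 billion) = +$112.8 billion.
Expenditure multiplier = 1/(1 − c + m) = 1/(1 − 0.8 + 0.26) = 1/0.46 ≈ 2.174.
The tax multiplier is −c × k ≈ −1.739, so ΔY = k × (−c·ΔT) = (+$112.8 billion) / 0.46 ≈ +$245 billion.

+$245 billion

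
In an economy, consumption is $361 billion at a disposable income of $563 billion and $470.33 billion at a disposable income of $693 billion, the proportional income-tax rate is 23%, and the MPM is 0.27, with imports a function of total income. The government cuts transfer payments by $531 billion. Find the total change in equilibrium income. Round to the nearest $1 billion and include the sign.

−$717 billion

MPC = ΔC/ΔYd = (470.33 − 361)/(693 − 563) = 109.33/130 = 0.841.
The transfer change shifts disposable income by −$531 billion, so first-round consumption changes by c·ΔTR = 0.841 × (−$531 billion) = −$446.571 billion.
Expenditure multiplier = 1/(1 − c(1−t) + m) = 1/(1 − 0.841×0.77 + 0.27) = 1/0.62243 ≈ 1.607.
The transfer multiplier is c × k ≈ 1.351, so ΔY = k × (c·ΔTR) = (−$446.571 billion) / 0.62243 ≈ −$717 billion.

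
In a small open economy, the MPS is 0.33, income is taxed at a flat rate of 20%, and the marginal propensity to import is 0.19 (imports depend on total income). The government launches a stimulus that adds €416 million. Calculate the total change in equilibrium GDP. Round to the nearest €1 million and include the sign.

+€636 million

MPC = 1 − MPS = 1 − 0.33 = 0.67.
Expenditure multiplier = 1/(1 − c(1−t) + m) = 1/(1 − 0.67×0.8 + 0.19) = 1/0.654 ≈ 1.529.
ΔY = k × ΔG = (+€416 million) / 0.654 ≈ +€636 million.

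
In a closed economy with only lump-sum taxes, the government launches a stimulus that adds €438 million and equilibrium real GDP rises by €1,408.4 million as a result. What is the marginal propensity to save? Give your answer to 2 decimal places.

0.31

Implied spending multiplier k = ΔY/ΔG = 1,408.4/438 ≈ 3.2155.
Since k = 1/(1 − MPC), MPC = 1 − 1/k = 1 − ΔG/ΔY = 1 − 438/1,408.4 ≈ 0.69.
MPS = 1 − MPC = 0.31.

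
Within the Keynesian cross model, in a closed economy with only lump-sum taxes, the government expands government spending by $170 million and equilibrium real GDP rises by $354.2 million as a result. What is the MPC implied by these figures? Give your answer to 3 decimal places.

0.520

Implied spending multiplier k = ΔY/ΔG = 354.2/170 ≈ 2.0835.
Since k = 1/(1 − MPC), MPC = 1 − 1/k = 1 − ΔG/ΔY = 1 − 170/354.2 ≈ 0.520.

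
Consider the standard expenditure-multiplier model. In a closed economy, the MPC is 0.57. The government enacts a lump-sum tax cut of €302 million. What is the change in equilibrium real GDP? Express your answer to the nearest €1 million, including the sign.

A lump-sum tax change of −€302 million shifts disposable income by +€302 million; first-round consumption changes by −c × ΔT = −0.57 × (−€302 million) = +€172.14 million.
Expenditure multiplier = 1/(1 − MPC) = 1/(1 − 0.57) = 1/0.43 ≈ 2.326.
The tax multiplier is −c × k ≈ −1.326, so ΔY = k × (−c·ΔT) = (+€172.14 million) / 0.43 ≈ +€400 million.

+€400 million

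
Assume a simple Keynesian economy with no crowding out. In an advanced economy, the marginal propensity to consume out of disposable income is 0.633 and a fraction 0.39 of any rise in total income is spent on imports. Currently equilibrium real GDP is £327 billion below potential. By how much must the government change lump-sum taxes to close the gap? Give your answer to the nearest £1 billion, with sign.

Spending multiplier = 1/(1 − c + m) = 1/(1 − 0.633 + 0.39) = 1/0.757 ≈ 1.321.
Tax multiplier = −c·k = −0.633/0.757 ≈ −0.836. Need ΔY = +£327 billion, so ΔT = ΔY/(−c·k) = −(+£327 billion) × 0.757 / 0.633 ≈ −£391 billion.
The government should cut lump-sum taxes by £391 billion.

−£391 billion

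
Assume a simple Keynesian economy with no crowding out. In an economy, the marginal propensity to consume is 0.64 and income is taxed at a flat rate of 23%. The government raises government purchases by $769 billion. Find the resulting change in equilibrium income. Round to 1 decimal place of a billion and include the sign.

Spending multiplier = 1/(1 − c(1−t)) = 1/(1 − 0.64×0.77) = 1/0.5072 ≈ 1.972.
ΔY = k × ΔG = (+$769 billion) / 0.5072 ≈ +$1,516.2 billion.

+$1,516.2 billion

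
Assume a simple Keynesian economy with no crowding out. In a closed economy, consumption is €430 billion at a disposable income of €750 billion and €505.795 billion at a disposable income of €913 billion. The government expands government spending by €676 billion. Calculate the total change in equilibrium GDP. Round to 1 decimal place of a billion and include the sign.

MPC = ΔC/ΔYd = (505.795 − 430)/(913 − 750) = 75.795/163 = 0.465.
Spending multiplier = 1/(1 − MPC) = 1/(1 − 0.465) = 1/0.535 ≈ 1.869.
ΔY = k × ΔG = (+€676 billion) / 0.535 ≈ +€1,263.6 billion.

+€1,263.6 billion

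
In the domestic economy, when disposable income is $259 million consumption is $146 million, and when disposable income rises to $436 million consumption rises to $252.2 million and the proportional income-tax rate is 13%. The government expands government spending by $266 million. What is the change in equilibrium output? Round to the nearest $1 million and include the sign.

MPC = ΔC/ΔYd = (252.2 − 146)/(436 − 259) = 106.2/177 = 0.6.
Government-spending multiplier = 1/(1 − c(1−t)) = 1/(1 − 0.6×0.87) = 1/0.478 ≈ 2.092.
ΔY = k × ΔG = (+$266 million) / 0.478 ≈ +$556 million.

+$556 million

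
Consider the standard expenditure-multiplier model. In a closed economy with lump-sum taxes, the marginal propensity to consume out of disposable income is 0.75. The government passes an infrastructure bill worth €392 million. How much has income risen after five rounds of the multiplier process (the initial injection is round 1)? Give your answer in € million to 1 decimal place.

€1,195.9 million

Round 1 adds ΔG = €392 million; each later round is MPC = 0.75 times the previous.
After 5 rounds: 392 + 294 + 220.5 + 165.375 + 124.03125 = ΔG·(1 − c^5)/(1 − c) = 392 × (1 − 0.2373046875)/0.25 ≈ €1,195.9 million.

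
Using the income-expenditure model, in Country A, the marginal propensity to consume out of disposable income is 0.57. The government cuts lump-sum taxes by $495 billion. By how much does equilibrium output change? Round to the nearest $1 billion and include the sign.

A lump-sum tax change of −$495 billion shifts disposable income by +$495 billion; first-round consumption changes by −c × ΔT = −0.57 × (−$495 billion) = +$282.15 billion.
Expenditure multiplier = 1/(1 − MPC) = 1/(1 − 0.57) = 1/0.43 ≈ 2.326.
The tax multiplier is −c × k ≈ −1.326, so ΔY = k × (−c·ΔT) = (+$282.15 billion) / 0.43 ≈ +$656 billion.

+$656 billion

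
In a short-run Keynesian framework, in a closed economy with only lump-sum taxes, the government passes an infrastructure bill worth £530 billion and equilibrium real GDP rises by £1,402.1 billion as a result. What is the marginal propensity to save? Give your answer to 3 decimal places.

0.378

Implied spending multiplier k = ΔY/ΔG = 1,402.1/530 ≈ 2.6455.
Since k = 1/(1 − MPC), MPC = 1 − 1/k = 1 − ΔG/ΔY = 1 − 530/1,402.1 ≈ 0.622.
MPS = 1 − MPC = 0.378.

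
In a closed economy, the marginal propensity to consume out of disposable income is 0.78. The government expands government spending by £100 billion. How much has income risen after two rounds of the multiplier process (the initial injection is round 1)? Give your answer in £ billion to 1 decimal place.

£178.0 billion

Round 1 adds ΔG = £100 billion; each later round is MPC = 0.78 times the previous.
After 2 rounds: 100 + 78 = ΔG·(1 − c^2)/(1 − c) = 100 × (1 − 0.6084)/0.22 = £178 billion.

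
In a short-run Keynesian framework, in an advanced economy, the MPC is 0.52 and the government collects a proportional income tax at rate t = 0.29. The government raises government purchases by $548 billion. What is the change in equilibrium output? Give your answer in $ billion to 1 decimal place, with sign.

+$868.7 billion

Expenditure multiplier = 1/(1 − c(1−t)) = 1/(1 − 0.52×0.71) = 1/0.6308 ≈ 1.585.
ΔY = k × ΔG = (+$548 billion) / 0.6308 ≈ +$868.7 billion.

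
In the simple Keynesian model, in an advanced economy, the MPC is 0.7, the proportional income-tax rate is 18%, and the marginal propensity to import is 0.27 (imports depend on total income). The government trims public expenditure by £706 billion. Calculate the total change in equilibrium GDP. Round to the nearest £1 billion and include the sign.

−£1,014 billion

Expenditure multiplier = 1/(1 − c(1−t) + m) = 1/(1 − 0.7×0.82 + 0.27) = 1/0.696 ≈ 1.437.
ΔY = k × ΔG = (−£706 billion) / 0.696 ≈ −£1,014 billion.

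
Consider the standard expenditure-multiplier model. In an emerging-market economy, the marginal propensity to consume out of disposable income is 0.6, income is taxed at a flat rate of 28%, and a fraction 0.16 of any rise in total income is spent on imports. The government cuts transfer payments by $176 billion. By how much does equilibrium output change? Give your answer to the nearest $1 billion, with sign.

−$145 billion

The transfer change shifts disposable income by −$176 billion, so first-round consumption changes by c·ΔTR = 0.6 × (−$176 billion) = −$105.6 billion.
Expenditure multiplier = 1/(1 − c(1−t) + m) = 1/(1 − 0.6×0.72 + 0.16) = 1/0.728 ≈ 1.374.
The transfer multiplier is c × k ≈ 0.824, so ΔY = k × (c·ΔTR) = (−$105.6 billion) / 0.728 ≈ −$145 billion.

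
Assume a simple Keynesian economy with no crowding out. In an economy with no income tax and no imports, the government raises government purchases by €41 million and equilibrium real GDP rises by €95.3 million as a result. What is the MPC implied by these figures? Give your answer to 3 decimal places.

Implied spending multiplier k = ΔY/ΔG = 95.3/41 ≈ 2.3244.
Since k = 1/(1 − MPC), MPC = 1 − 1/k = 1 − ΔG/ΔY = 1 − 41/95.3 ≈ 0.570.

0.570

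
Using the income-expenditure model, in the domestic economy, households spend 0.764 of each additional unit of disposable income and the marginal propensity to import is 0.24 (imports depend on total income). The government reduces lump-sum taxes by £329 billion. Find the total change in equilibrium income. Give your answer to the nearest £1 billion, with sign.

A lump-sum tax change of −£329 billion shifts disposable income by +£329 billion; first-round consumption changes by −c × ΔT = −0.764 × (−£329 billion) = +£251.356 billion.
Expenditure multiplier = 1/(1 − c + m) = 1/(1 − 0.764 + 0.24) = 1/0.476 ≈ 2.101.
The tax multiplier is −c × k ≈ −1.605, so ΔY = k × (−c·ΔT) = (+£251.356 billion) / 0.476 ≈ +£528 billion.

+£528 billion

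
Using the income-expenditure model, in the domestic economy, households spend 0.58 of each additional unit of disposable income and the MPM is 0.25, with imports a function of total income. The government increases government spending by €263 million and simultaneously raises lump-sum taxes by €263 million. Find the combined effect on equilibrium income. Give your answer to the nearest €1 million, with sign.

Expenditure multiplier = 1/(1 − c + m) = 1/(1 − 0.58 + 0.25) = 1/0.67 ≈ 1.493.
ΔG contributes k·ΔG = (+€263 million) / 0.67 ≈ +€392.5 million.
ΔT of +€263 million changes first-round spending by −c·ΔT = −€152.54 million, contributing k·(−c·ΔT) = (−€152.54 million) / 0.67 ≈ −€227.7 million.
Net ΔY = k(ΔG − c·ΔT) = (+€110.46 million) / 0.67 ≈ +€165 million.

+€165 million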